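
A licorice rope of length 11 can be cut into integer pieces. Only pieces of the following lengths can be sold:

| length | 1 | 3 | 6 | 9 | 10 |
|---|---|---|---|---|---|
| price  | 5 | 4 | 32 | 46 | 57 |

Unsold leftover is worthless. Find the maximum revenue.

Consider every possible first cut. r[k] is the best of p[i]+r[k−i] over all sellable i≤k.
r[1] = 5
r[2] = 10  (first piece 1, then r[1]=5)
r[3] = 15  (first piece 1, then r[2]=10)
r[4] = 20  (first piece 1, then r[3]=15)
r[5] = 25  (first piece 1, then r[4]=20)
r[6] = 32
r[7] = 37  (first piece 1, then r[6]=32)
r[8] = 42  (first piece 1, then r[7]=37)
r[9] = 47  (first piece 1, then r[8]=42)
r[10] = 57
r[11] = 62  (first piece 1, then r[10]=57)
One optimal cutting: 10 + 1 → ¢62.

62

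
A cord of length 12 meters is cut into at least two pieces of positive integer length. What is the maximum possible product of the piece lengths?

Fill f[k] for k=2..12: at each k try every first piece i and multiply by the better of (k−i) uncut or f[k−i].
Small cases: f[2]=1, f[3]=2, f[4]=4, f[5]=6, f[6]=9, f[7]=12.
f[8] = 2*max(6,9) = 2*9 = 18
f[9] = 3*max(6,9) = 3*9 = 27
f[10] = 2*max(8,18) = 2*18 = 36
f[11] = 2*max(9,27) = 2*27 = 54
f[12] = 3*max(9,27) = 3*27 = 81
One optimal split: 3 + 3 + 3 + 3; product 3*3*3*3 = 81.

81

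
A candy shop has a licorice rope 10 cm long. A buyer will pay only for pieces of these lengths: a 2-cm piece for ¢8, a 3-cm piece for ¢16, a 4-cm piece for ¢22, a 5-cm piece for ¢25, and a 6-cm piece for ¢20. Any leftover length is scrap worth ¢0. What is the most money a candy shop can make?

Build best[k] bottom-up: best[k] = max over allowed piece i of (p[i] + best[k−i]).
best[1] = 0
best[2] = 8
best[3] = max(8+0, 16+0) = 16
best[4] = max(8+8, 16+0, 22+0) = 22
best[5] = max(8+16, 16+8, 22+0, 25+0) = 25
best[6] = max(8+22, 16+16, 22+8, 25+0, 20+0) = 32
best[7] = max(8+25, 16+22, 22+16, 25+8, 20+0) = 38
best[8] = max(8+32, 16+25, 22+22, 25+16, 20+8) = 44
best[9] = max(8+38, 16+32, 22+25, 25+22, 20+16) = 48
best[10] = max(8+44, 16+38, 22+32, 25+25, 20+22) = 54
One optimal cutting: 4 + 3 + 3 → ¢54.

54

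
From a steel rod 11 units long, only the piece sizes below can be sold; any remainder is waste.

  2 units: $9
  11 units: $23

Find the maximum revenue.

45

Let f[k] be the best obtainable value from length k. For each k, try every first piece i and keep the best of price[i] + f[k−i].
f[1] = 0
f[2] = 9
f[3] = 9
f[4] = 18  (first piece 2, then f[2]=9)
f[5] = 18
f[6] = 27  (first piece 2, then f[4]=18)
f[7] = 27
f[8] = 36  (first piece 2, then f[6]=27)
f[9] = 36
f[10] = 45  (first piece 2, then f[8]=36)
f[11] = max(9+36, 23+0) = 45
One optimal cutting: pieces 2 + 2 + 2 + 2 + 2 with 1 unit of scrap → $45.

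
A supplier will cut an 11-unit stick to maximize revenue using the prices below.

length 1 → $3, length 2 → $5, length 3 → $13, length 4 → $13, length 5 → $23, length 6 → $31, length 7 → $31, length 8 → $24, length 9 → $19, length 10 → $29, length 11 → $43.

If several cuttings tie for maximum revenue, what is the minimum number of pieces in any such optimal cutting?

2

Build r[k] bottom-up: r[k] = max over allowed piece i of (p[i] + r[k−i]).
r[1] = 3
r[2] = 6  (first piece 1, then r[1]=3)
r[3] = 13
r[4] = 16  (first piece 1, then r[3]=13)
r[5] = 23
r[6] = 31
r[7] = 34  (first piece 1, then r[6]=31)
r[8] = 37  (first piece 1, then r[7]=34)
r[9] = 44  (first piece 3, then r[6]=31)
r[10] = 47  (first piece 1, then r[9]=44)
r[11] = 54  (first piece 5, then r[6]=31)
Maximum revenue is $54.
Now minimize piece count subject to staying optimal: for each k, pieces[k] = 1 + min over i with p[i]+r[k−i]=r[k] of pieces[k−i].
pieces[8] = 3
pieces[9] = 2
pieces[10] = 3
pieces[11] = 2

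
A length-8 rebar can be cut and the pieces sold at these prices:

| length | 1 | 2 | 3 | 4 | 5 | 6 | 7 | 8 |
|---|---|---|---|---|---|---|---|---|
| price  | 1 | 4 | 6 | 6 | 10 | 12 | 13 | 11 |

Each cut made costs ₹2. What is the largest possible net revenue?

Let net[k] be the best obtainable value from length k. For each k, try every first piece i and keep the best of price[i] + net[k−i] minus the 2 cut fee when i<k.
net[1] = 1
net[2] = max(1+1-2, 4+0) = 4
net[3] = max(1+4-2, 4+1-2, 6+0) = 6
net[4] = max(1+6-2, 4+4-2, 6+1-2, 6+0) = 6
net[5] = max(1+6-2, 4+6-2, 6+4-2, 6+1-2, 10+0) = 10
net[6] = max(1+10-2, 4+6-2, 6+6-2, 6+4-2, 10+1-2, 12+0) = 12
net[7] = max(1+12-2, 4+10-2, 6+6-2, …, 12+1-2, 13+0) = 13
net[8] = max(1+13-2, 4+12-2, 6+10-2, …, 13+1-2, 11+0) = 14
One optimal plan: pieces 6 + 2 (1 cut) → ₹16 − ₹2 = ₹14.

14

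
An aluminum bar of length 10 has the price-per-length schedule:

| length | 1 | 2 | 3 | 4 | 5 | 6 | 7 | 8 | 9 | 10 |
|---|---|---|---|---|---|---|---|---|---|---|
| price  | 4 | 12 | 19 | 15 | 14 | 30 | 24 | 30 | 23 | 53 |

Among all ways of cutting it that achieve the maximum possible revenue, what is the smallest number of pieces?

Let r[k] be the best obtainable value from length k. For each k, try every first piece i and keep the best of price[i] + r[k−i].
r[1] = 4
r[2] = max(4+4, 12+0) = 12
r[3] = max(4+12, 12+4, 19+0) = 19
r[4] = max(4+19, 12+12, 19+4, 15+0) = 24
r[5] = max(4+24, 12+19, 19+12, 15+4, 14+0) = 31
r[6] = max(4+31, 12+24, 19+19, 15+12, 14+4, 30+0) = 38
r[7] = max(4+38, 12+31, 19+24, …, 30+4, 24+0) = 43
r[8] = max(4+43, 12+38, 19+31, …, 24+4, 30+0) = 50
r[9] = max(4+50, 12+43, 19+38, …, 30+4, 23+0) = 57
r[10] = max(4+57, 12+50, 19+43, …, 23+4, 53+0) = 62
Maximum revenue is $62.
Now minimize piece count subject to staying optimal: for each k, pieces[k] = 1 + min over i with p[i]+r[k−i]=r[k] of pieces[k−i].
pieces[7] = 3
pieces[8] = 3
pieces[9] = 3
pieces[10] = 4

4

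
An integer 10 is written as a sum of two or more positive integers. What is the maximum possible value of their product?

36

Let g[k] be the best product for length k (with at least one cut). For each first piece i, the rest contributes max(k−i, g[k−i]).
g[2] = 1*max(1,0) = 1*1 = 1
g[3] = max(1*2, 2*1) = 2
g[4] = max(1*3, 2*2, 3*1) = 4
g[5] = max(1*4, 2*3, 3*2, 4*1) = 6
g[6] = max(1*6, 2*4, 3*3, 4*2, 5*1) = 9
g[7] = max(1*9, 2*6, 3*4, 4*3, 5*2, 6*1) = 12
g[8] = max(1*12, 2*9, 3*6, …, 6*2, 7*1) = 18
g[9] = max(1*18, 2*12, 3*9, …, 7*2, 8*1) = 27
g[10] = max(1*27, 2*18, 3*12, …, 8*2, 9*1) = 36
One optimal split: 3 + 3 + 2 + 2; product 3*3*2*2 = 36.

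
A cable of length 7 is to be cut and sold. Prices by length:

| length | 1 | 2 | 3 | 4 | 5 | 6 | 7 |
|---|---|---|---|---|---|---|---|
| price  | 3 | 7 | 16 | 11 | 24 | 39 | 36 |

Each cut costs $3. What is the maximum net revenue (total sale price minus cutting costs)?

39

Let v[k] be the best obtainable value from length k. For each k, try every first piece i and keep the best of price[i] + v[k−i] minus the 3 cut fee when i<k.
v[1] = 3
v[2] = max(3+3-3, 7+0) = 7
v[3] = max(3+7-3, 7+3-3, 16+0) = 16
v[4] = max(3+16-3, 7+7-3, 16+3-3, 11+0) = 16
v[5] = max(3+16-3, 7+16-3, 16+7-3, 11+3-3, 24+0) = 24
v[6] = max(3+24-3, 7+16-3, 16+16-3, 11+7-3, 24+3-3, 39+0) = 39
v[7] = max(3+39-3, 7+24-3, 16+16-3, …, 39+3-3, 36+0) = 39
One optimal plan: pieces 6 + 1 (1 cut) → $42 − $3 = $39.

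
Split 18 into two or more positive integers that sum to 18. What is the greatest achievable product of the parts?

Define m[k] = max over 1≤i<k of i · max(k−i, m[k−i]); the inner max lets the remainder stay uncut if that's better.
m[2] = 1·max(1,0) = 1·1 = 1
m[3] = max(1·2, 2·1) = 2
m[4] = max(1·3, 2·2, 3·1) = 4
m[5] = max(1·4, 2·3, 3·2, 4·1) = 6
m[6] = max(1·6, 2·4, 3·3, 4·2, 5·1) = 9
m[7] = max(1·9, 2·6, 3·4, 4·3, 5·2, 6·1) = 12
m[8] = max(1·12, 2·9, 3·6, …, 6·2, 7·1) = 18
m[9] = max(1·18, 2·12, 3·9, …, 7·2, 8·1) = 27
m[10] = max(1·27, 2·18, 3·12, …, 8·2, 9·1) = 36
m[11] = max(1·36, 2·27, 3·18, …, 9·2, 10·1) = 54
m[12] = max(1·54, 2·36, 3·27, …, 10·2, 11·1) = 81
m[13] = max(1·81, 2·54, 3·36, …, 11·2, 12·1) = 108
m[14] = max(1·108, 2·81, 3·54, …, 12·2, 13·1) = 162
m[15] = max(1·162, 2·108, 3·81, …, 13·2, 14·1) = 243
m[16] = max(1·243, 2·162, 3·108, …, 14·2, 15·1) = 324
m[17] = max(1·324, 2·243, 3·162, …, 15·2, 16·1) = 486
m[18] = max(1·486, 2·324, 3·243, …, 16·2, 17·1) = 729
One optimal split: 3 + 3 + 3 + 3 + 3 + 3; product 3·3·3·3·3·3 = 729.

729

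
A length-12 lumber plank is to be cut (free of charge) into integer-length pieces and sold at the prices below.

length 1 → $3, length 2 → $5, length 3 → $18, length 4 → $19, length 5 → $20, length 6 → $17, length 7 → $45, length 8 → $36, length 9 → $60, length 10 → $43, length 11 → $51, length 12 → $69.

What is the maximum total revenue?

Consider every possible first cut. best[k] is the best of p[i]+best[k−i] over all sellable i≤k.
best[1] = 3
best[2] = 6  (first piece 1, then best[1]=3)
best[3] = 18
best[4] = 21  (first piece 1, then best[3]=18)
best[5] = 24  (first piece 1, then best[4]=21)
best[6] = 36  (first piece 3, then best[3]=18)
best[7] = 45
best[8] = 48  (first piece 1, then best[7]=45)
best[9] = 60
best[10] = 63  (first piece 1, then best[9]=60)
best[11] = 66  (first piece 1, then best[10]=63)
best[12] = 78  (first piece 3, then best[9]=60)
One optimal cutting: 9 + 3 → $60 + $18 = $78.

78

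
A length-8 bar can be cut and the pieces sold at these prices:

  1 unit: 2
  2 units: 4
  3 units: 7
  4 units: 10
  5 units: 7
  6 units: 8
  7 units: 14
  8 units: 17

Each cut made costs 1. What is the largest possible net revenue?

19

Build v[k] bottom-up: v[k] = max over allowed piece i of (p[i] + v[k−i]) − 1 per cut.
v[1] = 2
v[2] = max(2+2-1, 4+0) = 4
v[3] = max(2+4-1, 4+2-1, 7+0) = 7
v[4] = max(2+7-1, 4+4-1, 7+2-1, 10+0) = 10
v[5] = max(2+10-1, 4+7-1, 7+4-1, 10+2-1, 7+0) = 11
v[6] = max(2+11-1, 4+10-1, 7+7-1, 10+4-1, 7+2-1, 8+0) = 13
v[7] = max(2+13-1, 4+11-1, 7+10-1, …, 8+2-1, 14+0) = 16
v[8] = max(2+16-1, 4+13-1, 7+11-1, …, 14+2-1, 17+0) = 19
One optimal plan: pieces 4 + 4 (1 cut) → 20 − 1 = 19.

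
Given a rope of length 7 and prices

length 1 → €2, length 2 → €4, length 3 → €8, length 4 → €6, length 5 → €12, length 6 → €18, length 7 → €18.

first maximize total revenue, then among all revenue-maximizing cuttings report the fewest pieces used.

2

Let r[k] be the best obtainable value from length k. For each k, try every first piece i and keep the best of price[i] + r[k−i].
r[1] = 2
r[2] = max(2+2, 4+0) = 4
r[3] = max(2+4, 4+2, 8+0) = 8
r[4] = max(2+8, 4+4, 8+2, 6+0) = 10
r[5] = max(2+10, 4+8, 8+4, 6+2, 12+0) = 12
r[6] = max(2+12, 4+10, 8+8, 6+4, 12+2, 18+0) = 18
r[7] = max(2+18, 4+12, 8+10, …, 18+2, 18+0) = 20
Maximum revenue is €20.
Now minimize piece count subject to staying optimal: for each k, pieces[k] = 1 + min over i with p[i]+r[k−i]=r[k] of pieces[k−i].
pieces[4] = 2
pieces[5] = 1
pieces[6] = 1
pieces[7] = 2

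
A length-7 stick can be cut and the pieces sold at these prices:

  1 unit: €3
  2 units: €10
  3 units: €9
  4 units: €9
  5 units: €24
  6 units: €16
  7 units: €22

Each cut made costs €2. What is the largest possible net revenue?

32

Build net[k] bottom-up: net[k] = max over allowed piece i of (p[i] + net[k−i]) − 2 per cut.
net[1] = 3
net[2] = max(3+3-2, 10+0) = 10
net[3] = max(3+10-2, 10+3-2, 9+0) = 11
net[4] = max(3+11-2, 10+10-2, 9+3-2, 9+0) = 18
net[5] = max(3+18-2, 10+11-2, 9+10-2, 9+3-2, 24+0) = 24
net[6] = max(3+24-2, 10+18-2, 9+11-2, 9+10-2, 24+3-2, 16+0) = 26
net[7] = max(3+26-2, 10+24-2, 9+18-2, …, 16+3-2, 22+0) = 32
One optimal plan: pieces 5 + 2 (1 cut) → €34 − €2 = €32.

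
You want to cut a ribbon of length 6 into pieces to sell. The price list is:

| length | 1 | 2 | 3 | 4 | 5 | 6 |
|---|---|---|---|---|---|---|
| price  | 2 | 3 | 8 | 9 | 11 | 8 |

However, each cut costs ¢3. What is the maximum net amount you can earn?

Consider every possible first cut. r[k] is the best of p[i]+r[k−i] over all sellable i≤k, charging 3 whenever i<k.
r[1] = 2
r[2] = 3
r[3] = 8
r[4] = 9
r[5] = 11
r[6] = 13  (first piece 3, then r[3]=8)
One optimal plan: pieces 3 + 3 (1 cut) → ¢16 − ¢3 = ¢13.

13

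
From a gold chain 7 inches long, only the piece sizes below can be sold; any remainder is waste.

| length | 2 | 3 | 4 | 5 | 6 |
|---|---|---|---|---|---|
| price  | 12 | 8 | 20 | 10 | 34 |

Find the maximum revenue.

Let f[k] be the best obtainable value from length k. For each k, try every first piece i and keep the best of price[i] + f[k−i].
f[1] = 0
f[2] = 12
f[3] = 12
f[4] = 24  (first piece 2, then f[2]=12)
f[5] = 24
f[6] = 36  (first piece 2, then f[4]=24)
f[7] = 36
One optimal cutting: pieces 2 + 2 + 2 with 1 inch of scrap → $36.

36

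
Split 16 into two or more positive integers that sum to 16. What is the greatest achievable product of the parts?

324

Fill prod[k] for k=2..16: at each k try every first piece i and multiply by the better of (k−i) uncut or prod[k−i].
prod[2] = 1*max(1,0) = 1*1 = 1
prod[3] = 1*max(2,1) = 1*2 = 2
prod[4] = 2*max(2,1) = 2*2 = 4
prod[5] = 2*max(3,2) = 2*3 = 6
prod[6] = 3*max(3,2) = 3*3 = 9
prod[7] = 2*max(5,6) = 2*6 = 12
prod[8] = 2*max(6,9) = 2*9 = 18
prod[9] = 3*max(6,9) = 3*9 = 27
prod[10] = 2*max(8,18) = 2*18 = 36
prod[11] = 2*max(9,27) = 2*27 = 54
prod[12] = 3*max(9,27) = 3*27 = 81
prod[13] = 2*max(11,54) = 2*54 = 108
prod[14] = 2*max(12,81) = 2*81 = 162
prod[15] = 3*max(12,81) = 3*81 = 243
prod[16] = 2*max(14,162) = 2*162 = 324
One optimal split: 3 + 3 + 3 + 3 + 2 + 2; product 3*3*3*3*2*2 = 324.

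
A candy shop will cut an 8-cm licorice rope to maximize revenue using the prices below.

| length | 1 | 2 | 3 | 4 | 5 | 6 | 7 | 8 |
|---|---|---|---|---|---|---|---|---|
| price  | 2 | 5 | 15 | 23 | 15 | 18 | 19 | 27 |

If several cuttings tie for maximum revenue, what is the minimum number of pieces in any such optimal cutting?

Let r[k] be the best obtainable value from length k. For each k, try every first piece i and keep the best of price[i] + r[k−i].
r[1] = 2
r[2] = max(2+2, 5+0) = 5
r[3] = max(2+5, 5+2, 15+0) = 15
r[4] = max(2+15, 5+5, 15+2, 23+0) = 23
r[5] = max(2+23, 5+15, 15+5, 23+2, 15+0) = 25
r[6] = max(2+25, 5+23, 15+15, 23+5, 15+2, 18+0) = 30
r[7] = max(2+30, 5+25, 15+23, …, 18+2, 19+0) = 38
r[8] = max(2+38, 5+30, 15+25, …, 19+2, 27+0) = 46
Maximum revenue is ¢46.
Now minimize piece count subject to staying optimal: for each k, pieces[k] = 1 + min over i with p[i]+r[k−i]=r[k] of pieces[k−i].
pieces[5] = 2
pieces[6] = 2
pieces[7] = 2
pieces[8] = 2

2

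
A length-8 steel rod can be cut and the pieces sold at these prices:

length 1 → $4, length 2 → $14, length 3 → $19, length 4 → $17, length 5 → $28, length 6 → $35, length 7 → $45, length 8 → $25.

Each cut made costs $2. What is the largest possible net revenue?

Build net[k] bottom-up: net[k] = max over allowed piece i of (p[i] + net[k−i]) − 2 per cut.
net[1] = 4
net[2] = 14
net[3] = 19
net[4] = 26  (first piece 2, then net[2]=14)
net[5] = 31  (first piece 2, then net[3]=19)
net[6] = 38  (first piece 2, then net[4]=26)
net[7] = 45
net[8] = 50  (first piece 2, then net[6]=38)
One optimal plan: pieces 2 + 2 + 2 + 2 (3 cuts) → $56 − $6 = $50.

50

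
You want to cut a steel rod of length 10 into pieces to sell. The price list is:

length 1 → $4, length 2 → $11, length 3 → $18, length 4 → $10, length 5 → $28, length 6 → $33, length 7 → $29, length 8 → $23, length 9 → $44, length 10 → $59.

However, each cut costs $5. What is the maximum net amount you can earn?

Consider every possible first cut. net[k] is the best of p[i]+net[k−i] over all sellable i≤k, charging 5 whenever i<k.
net[1] = 4
net[2] = max(4+4-5, 11+0) = 11
net[3] = max(4+11-5, 11+4-5, 18+0) = 18
net[4] = max(4+18-5, 11+11-5, 18+4-5, 10+0) = 17
net[5] = max(4+17-5, 11+18-5, 18+11-5, 10+4-5, 28+0) = 28
net[6] = max(4+28-5, 11+17-5, 18+18-5, 10+11-5, 28+4-5, 33+0) = 33
net[7] = max(4+33-5, 11+28-5, 18+17-5, …, 33+4-5, 29+0) = 34
net[8] = max(4+34-5, 11+33-5, 18+28-5, …, 29+4-5, 23+0) = 41
net[9] = max(4+41-5, 11+34-5, 18+33-5, …, 23+4-5, 44+0) = 46
net[10] = max(4+46-5, 11+41-5, 18+34-5, …, 44+4-5, 59+0) = 59
Best is to make no cuts and sell whole for $59.

59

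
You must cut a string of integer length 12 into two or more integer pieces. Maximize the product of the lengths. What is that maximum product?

Define prod[k] = max over 1≤i<k of i · max(k−i, prod[k−i]); the inner max lets the remainder stay uncut if that's better.
prod[2] = 1·max(1,0) = 1·1 = 1
prod[3] = max(1·2, 2·1) = 2
prod[4] = max(1·3, 2·2, 3·1) = 4
prod[5] = max(1·4, 2·3, 3·2, 4·1) = 6
prod[6] = max(1·6, 2·4, 3·3, 4·2, 5·1) = 9
prod[7] = max(1·9, 2·6, 3·4, 4·3, 5·2, 6·1) = 12
prod[8] = max(1·12, 2·9, 3·6, …, 6·2, 7·1) = 18
prod[9] = max(1·18, 2·12, 3·9, …, 7·2, 8·1) = 27
prod[10] = max(1·27, 2·18, 3·12, …, 8·2, 9·1) = 36
prod[11] = max(1·36, 2·27, 3·18, …, 9·2, 10·1) = 54
prod[12] = max(1·54, 2·36, 3·27, …, 10·2, 11·1) = 81
One optimal split: 3 + 3 + 3 + 3; product 3·3·3·3 = 81.

81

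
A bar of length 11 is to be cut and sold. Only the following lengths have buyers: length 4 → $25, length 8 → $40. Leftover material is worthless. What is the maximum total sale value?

50

Build f[k] bottom-up: f[k] = max over allowed piece i of (p[i] + f[k−i]).
f[1] = 0
f[2] = 0
f[3] = 0
f[4] = 25
f[5] = 25
f[6] = 25
f[7] = 25
f[8] = 50  (first piece 4, then f[4]=25)
f[9] = 50
f[10] = 50
f[11] = 50
One optimal cutting: pieces 4 + 4 with 3 meters of scrap → $50.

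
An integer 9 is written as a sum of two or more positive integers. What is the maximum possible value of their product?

27

Fill g[k] for k=2..9: at each k try every first piece i and multiply by the better of (k−i) uncut or g[k−i].
g[2] = 1·max(1,0) = 1·1 = 1
g[3] = 1·max(2,1) = 1·2 = 2
g[4] = 2·max(2,1) = 2·2 = 4
g[5] = 2·max(3,2) = 2·3 = 6
g[6] = 3·max(3,2) = 3·3 = 9
g[7] = 2·max(5,6) = 2·6 = 12
g[8] = 2·max(6,9) = 2·9 = 18
g[9] = 3·max(6,9) = 3·9 = 27
One optimal split: 3 + 3 + 3; product 3·3·3 = 27.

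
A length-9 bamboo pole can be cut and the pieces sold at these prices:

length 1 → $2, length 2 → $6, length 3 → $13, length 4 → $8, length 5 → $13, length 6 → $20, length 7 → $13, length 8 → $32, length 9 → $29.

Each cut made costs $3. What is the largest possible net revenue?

Consider every possible first cut. v[k] is the best of p[i]+v[k−i] over all sellable i≤k, charging 3 whenever i<k.
v[1] = 2
v[2] = max(2+2-3, 6+0) = 6
v[3] = max(2+6-3, 6+2-3, 13+0) = 13
v[4] = max(2+13-3, 6+6-3, 13+2-3, 8+0) = 12
v[5] = max(2+12-3, 6+13-3, 13+6-3, 8+2-3, 13+0) = 16
v[6] = max(2+16-3, 6+12-3, 13+13-3, 8+6-3, 13+2-3, 20+0) = 23
v[7] = max(2+23-3, 6+16-3, 13+12-3, …, 20+2-3, 13+0) = 22
v[8] = max(2+22-3, 6+23-3, 13+16-3, …, 13+2-3, 32+0) = 32
v[9] = max(2+32-3, 6+22-3, 13+23-3, …, 32+2-3, 29+0) = 33
One optimal plan: pieces 3 + 3 + 3 (2 cuts) → $39 − $6 = $33.

33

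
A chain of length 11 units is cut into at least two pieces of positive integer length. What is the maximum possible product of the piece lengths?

Fill g[k] for k=2..11: at each k try every first piece i and multiply by the better of (k−i) uncut or g[k−i].
g[2] = 1×max(1,0) = 1×1 = 1
g[3] = 1×max(2,1) = 1×2 = 2
g[4] = 2×max(2,1) = 2×2 = 4
g[5] = 2×max(3,2) = 2×3 = 6
g[6] = 3×max(3,2) = 3×3 = 9
g[7] = 2×max(5,6) = 2×6 = 12
g[8] = 2×max(6,9) = 2×9 = 18
g[9] = 3×max(6,9) = 3×9 = 27
g[10] = 2×max(8,18) = 2×18 = 36
g[11] = 2×max(9,27) = 2×27 = 54
One optimal split: 3 + 3 + 3 + 2; product 3×3×3×2 = 54.

54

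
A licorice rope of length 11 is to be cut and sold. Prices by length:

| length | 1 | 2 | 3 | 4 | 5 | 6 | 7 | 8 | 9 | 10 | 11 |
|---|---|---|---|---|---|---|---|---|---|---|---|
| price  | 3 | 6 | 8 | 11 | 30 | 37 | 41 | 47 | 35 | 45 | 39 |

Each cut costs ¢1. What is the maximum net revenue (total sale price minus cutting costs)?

66

Build net[k] bottom-up: net[k] = max over allowed piece i of (p[i] + net[k−i]) − 1 per cut.
net[1] = 3
net[2] = max(3+3-1, 6+0) = 6
net[3] = max(3+6-1, 6+3-1, 8+0) = 8
net[4] = max(3+8-1, 6+6-1, 8+3-1, 11+0) = 11
net[5] = max(3+11-1, 6+8-1, 8+6-1, 11+3-1, 30+0) = 30
net[6] = max(3+30-1, 6+11-1, 8+8-1, 11+6-1, 30+3-1, 37+0) = 37
net[7] = max(3+37-1, 6+30-1, 8+11-1, …, 37+3-1, 41+0) = 41
net[8] = max(3+41-1, 6+37-1, 8+30-1, …, 41+3-1, 47+0) = 47
net[9] = max(3+47-1, 6+41-1, 8+37-1, …, 47+3-1, 35+0) = 49
net[10] = max(3+49-1, 6+47-1, 8+41-1, …, 35+3-1, 45+0) = 59
net[11] = max(3+59-1, 6+49-1, 8+47-1, …, 45+3-1, 39+0) = 66
One optimal plan: pieces 6 + 5 (1 cut) → ¢67 − ¢1 = ¢66.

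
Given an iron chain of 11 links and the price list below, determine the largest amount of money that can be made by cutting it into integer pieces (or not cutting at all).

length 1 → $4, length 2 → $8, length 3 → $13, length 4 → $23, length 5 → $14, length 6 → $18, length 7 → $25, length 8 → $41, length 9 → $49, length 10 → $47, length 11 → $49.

59

Let v[k] be the best obtainable value from length k. For each k, try every first piece i and keep the best of price[i] + v[k−i].
v[1] = 4
v[2] = max(4+4, 8+0) = 8
v[3] = max(4+8, 8+4, 13+0) = 13
v[4] = max(4+13, 8+8, 13+4, 23+0) = 23
v[5] = max(4+23, 8+13, 13+8, 23+4, 14+0) = 27
v[6] = max(4+27, 8+23, 13+13, 23+8, 14+4, 18+0) = 31
v[7] = max(4+31, 8+27, 13+23, …, 18+4, 25+0) = 36
v[8] = max(4+36, 8+31, 13+27, …, 25+4, 41+0) = 46
v[9] = max(4+46, 8+36, 13+31, …, 41+4, 49+0) = 50
v[10] = max(4+50, 8+46, 13+36, …, 49+4, 47+0) = 54
v[11] = max(4+54, 8+50, 13+46, …, 47+4, 49+0) = 59
One optimal cutting: 4 + 4 + 3 → $23 + $23 + $13 = $59.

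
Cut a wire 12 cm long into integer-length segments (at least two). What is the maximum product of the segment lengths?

81

Define P[k] = max over 1≤i<k of i · max(k−i, P[k−i]); the inner max lets the remainder stay uncut if that's better.
P[2] = 1×max(1,0) = 1×1 = 1
P[3] = max(1×2, 2×1) = 2
P[4] = max(1×3, 2×2, 3×1) = 4
P[5] = max(1×4, 2×3, 3×2, 4×1) = 6
P[6] = max(1×6, 2×4, 3×3, 4×2, 5×1) = 9
P[7] = max(1×9, 2×6, 3×4, 4×3, 5×2, 6×1) = 12
P[8] = max(1×12, 2×9, 3×6, …, 6×2, 7×1) = 18
P[9] = max(1×18, 2×12, 3×9, …, 7×2, 8×1) = 27
P[10] = max(1×27, 2×18, 3×12, …, 8×2, 9×1) = 36
P[11] = max(1×36, 2×27, 3×18, …, 9×2, 10×1) = 54
P[12] = max(1×54, 2×36, 3×27, …, 10×2, 11×1) = 81
One optimal split: 3 + 3 + 3 + 3; product 3×3×3×3 = 81.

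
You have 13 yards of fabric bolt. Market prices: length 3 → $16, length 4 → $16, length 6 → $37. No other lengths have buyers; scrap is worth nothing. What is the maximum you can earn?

Let best[k] be the best obtainable value from length k. For each k, try every first piece i and keep the best of price[i] + best[k−i].
best[1] = 0
best[2] = 0
best[3] = 16
best[4] = max(16+0, 16+0) = 16
best[5] = max(16+0, 16+0) = 16
best[6] = max(16+16, 16+0, 37+0) = 37
best[7] = max(16+16, 16+16, 37+0) = 37
best[8] = max(16+16, 16+16, 37+0) = 37
best[9] = max(16+37, 16+16, 37+16) = 53
best[10] = max(16+37, 16+37, 37+16) = 53
best[11] = max(16+37, 16+37, 37+16) = 53
best[12] = max(16+53, 16+37, 37+37) = 74
best[13] = max(16+53, 16+53, 37+37) = 74
One optimal cutting: pieces 6 + 6 with 1 yard of scrap → $74.

74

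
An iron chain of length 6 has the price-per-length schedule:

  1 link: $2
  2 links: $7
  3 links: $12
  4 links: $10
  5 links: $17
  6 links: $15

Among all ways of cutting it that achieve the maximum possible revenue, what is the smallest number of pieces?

2

Build r[k] bottom-up: r[k] = max over allowed piece i of (p[i] + r[k−i]).
r[1] = 2
r[2] = 7
r[3] = 12
r[4] = 14  (first piece 1, then r[3]=12)
r[5] = 19  (first piece 2, then r[3]=12)
r[6] = 24  (first piece 3, then r[3]=12)
Maximum revenue is $24.
Now minimize piece count subject to staying optimal: for each k, pieces[k] = 1 + min over i with p[i]+r[k−i]=r[k] of pieces[k−i].
pieces[3] = 1
pieces[4] = 2
pieces[5] = 2
pieces[6] = 2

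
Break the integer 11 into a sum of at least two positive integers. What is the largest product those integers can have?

Fill f[k] for k=2..11: at each k try every first piece i and multiply by the better of (k−i) uncut or f[k−i].
f[2] = 1*max(1,0) = 1*1 = 1
f[3] = max(1*2, 2*1) = 2
f[4] = max(1*3, 2*2, 3*1) = 4
f[5] = max(1*4, 2*3, 3*2, 4*1) = 6
f[6] = max(1*6, 2*4, 3*3, 4*2, 5*1) = 9
f[7] = max(1*9, 2*6, 3*4, 4*3, 5*2, 6*1) = 12
f[8] = max(1*12, 2*9, 3*6, …, 6*2, 7*1) = 18
f[9] = max(1*18, 2*12, 3*9, …, 7*2, 8*1) = 27
f[10] = max(1*27, 2*18, 3*12, …, 8*2, 9*1) = 36
f[11] = max(1*36, 2*27, 3*18, …, 9*2, 10*1) = 54
One optimal split: 3 + 3 + 3 + 2; product 3*3*3*2 = 54.

54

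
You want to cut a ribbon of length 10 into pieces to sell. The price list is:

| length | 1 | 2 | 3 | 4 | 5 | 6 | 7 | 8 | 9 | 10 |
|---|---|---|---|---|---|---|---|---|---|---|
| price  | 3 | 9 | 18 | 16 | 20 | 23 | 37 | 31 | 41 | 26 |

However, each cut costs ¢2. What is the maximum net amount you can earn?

53

Consider every possible first cut. r[k] is the best of p[i]+r[k−i] over all sellable i≤k, charging 2 whenever i<k.
r[1] = 3
r[2] = 9
r[3] = 18
r[4] = 19  (first piece 1, then r[3]=18)
r[5] = 25  (first piece 2, then r[3]=18)
r[6] = 34  (first piece 3, then r[3]=18)
r[7] = 37
r[8] = 41  (first piece 2, then r[6]=34)
r[9] = 50  (first piece 3, then r[6]=34)
r[10] = 53  (first piece 3, then r[7]=37)
One optimal plan: pieces 7 + 3 (1 cut) → ¢55 − ¢2 = ¢53.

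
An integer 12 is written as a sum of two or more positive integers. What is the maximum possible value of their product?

Let g[k] be the best product for length k (with at least one cut). For each first piece i, the rest contributes max(k−i, g[k−i]).
g[2] = 1*max(1,0) = 1*1 = 1
g[3] = 1*max(2,1) = 1*2 = 2
g[4] = 2*max(2,1) = 2*2 = 4
g[5] = 2*max(3,2) = 2*3 = 6
g[6] = 3*max(3,2) = 3*3 = 9
g[7] = 2*max(5,6) = 2*6 = 12
g[8] = 2*max(6,9) = 2*9 = 18
g[9] = 3*max(6,9) = 3*9 = 27
g[10] = 2*max(8,18) = 2*18 = 36
g[11] = 2*max(9,27) = 2*27 = 54
g[12] = 3*max(9,27) = 3*27 = 81
One optimal split: 3 + 3 + 3 + 3; product 3*3*3*3 = 81.

81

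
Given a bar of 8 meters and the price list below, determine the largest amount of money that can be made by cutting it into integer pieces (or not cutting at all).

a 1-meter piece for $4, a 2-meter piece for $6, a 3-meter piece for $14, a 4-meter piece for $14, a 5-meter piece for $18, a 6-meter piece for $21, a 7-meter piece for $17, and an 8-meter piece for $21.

36

Let r[k] be the best obtainable value from length k. For each k, try every first piece i and keep the best of price[i] + r[k−i].
r[1] = 4
r[2] = 8  (first piece 1, then r[1]=4)
r[3] = 14
r[4] = 18  (first piece 1, then r[3]=14)
r[5] = 22  (first piece 1, then r[4]=18)
r[6] = 28  (first piece 3, then r[3]=14)
r[7] = 32  (first piece 1, then r[6]=28)
r[8] = 36  (first piece 1, then r[7]=32)
One optimal cutting: 3 + 3 + 1 + 1 → $14 + $14 + $4 + $4 = $36.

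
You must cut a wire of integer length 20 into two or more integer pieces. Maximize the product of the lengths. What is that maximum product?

Let f[k] be the best product for length k (with at least one cut). For each first piece i, the rest contributes max(k−i, f[k−i]).
Small cases: f[2]=1, f[3]=2, f[4]=4, f[5]=6, f[6]=9, f[7]=12, f[8]=18, f[9]=27, f[10]=36, f[11]=54, f[12]=81, f[13]=108, f[14]=162.
f[15] = max(1×162, 2×108, 3×81, …, 13×2, 14×1) = 243
f[16] = max(1×243, 2×162, 3×108, …, 14×2, 15×1) = 324
f[17] = max(1×324, 2×243, 3×162, …, 15×2, 16×1) = 486
f[18] = max(1×486, 2×324, 3×243, …, 16×2, 17×1) = 729
f[19] = max(1×729, 2×486, 3×324, …, 17×2, 18×1) = 972
f[20] = max(1×972, 2×729, 3×486, …, 18×2, 19×1) = 1458
One optimal split: 3 + 3 + 3 + 3 + 3 + 3 + 2; product 3×3×3×3×3×3×2 = 1458.

1458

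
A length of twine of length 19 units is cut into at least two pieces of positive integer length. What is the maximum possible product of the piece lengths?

972

Fill m[k] for k=2..19: at each k try every first piece i and multiply by the better of (k−i) uncut or m[k−i].
Small cases: m[2]=1, m[3]=2, m[4]=4, m[5]=6, m[6]=9, m[7]=12, m[8]=18, m[9]=27, m[10]=36, m[11]=54.
m[12] = 3·max(9,27) = 3·27 = 81
m[13] = 2·max(11,54) = 2·54 = 108
m[14] = 2·max(12,81) = 2·81 = 162
m[15] = 3·max(12,81) = 3·81 = 243
m[16] = 2·max(14,162) = 2·162 = 324
m[17] = 2·max(15,243) = 2·243 = 486
m[18] = 3·max(15,243) = 3·243 = 729
m[19] = 2·max(17,486) = 2·486 = 972
One optimal split: 3 + 3 + 3 + 3 + 3 + 2 + 2; product 3·3·3·3·3·2·2 = 972.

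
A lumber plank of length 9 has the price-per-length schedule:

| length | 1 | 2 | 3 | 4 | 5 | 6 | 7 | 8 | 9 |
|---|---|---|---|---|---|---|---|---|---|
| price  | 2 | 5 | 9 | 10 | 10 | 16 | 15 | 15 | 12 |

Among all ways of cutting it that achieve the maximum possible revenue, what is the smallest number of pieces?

3

Consider every possible first cut. r[k] is the best of p[i]+r[k−i] over all sellable i≤k.
r[1] = 2
r[2] = max(2+2, 5+0) = 5
r[3] = max(2+5, 5+2, 9+0) = 9
r[4] = max(2+9, 5+5, 9+2, 10+0) = 11
r[5] = max(2+11, 5+9, 9+5, 10+2, 10+0) = 14
r[6] = max(2+14, 5+11, 9+9, 10+5, 10+2, 16+0) = 18
r[7] = max(2+18, 5+14, 9+11, …, 16+2, 15+0) = 20
r[8] = max(2+20, 5+18, 9+14, …, 15+2, 15+0) = 23
r[9] = max(2+23, 5+20, 9+18, …, 15+2, 12+0) = 27
Maximum revenue is $27.
Now minimize piece count subject to staying optimal: for each k, pieces[k] = 1 + min over i with p[i]+r[k−i]=r[k] of pieces[k−i].
pieces[6] = 2
pieces[7] = 3
pieces[8] = 3
pieces[9] = 3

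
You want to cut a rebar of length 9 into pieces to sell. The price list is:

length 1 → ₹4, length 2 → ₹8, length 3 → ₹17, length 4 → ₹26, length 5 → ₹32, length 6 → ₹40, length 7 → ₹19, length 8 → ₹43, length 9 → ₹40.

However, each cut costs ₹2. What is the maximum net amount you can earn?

Let v[k] be the best obtainable value from length k. For each k, try every first piece i and keep the best of price[i] + v[k−i] minus the 2 cut fee when i<k.
v[1] = 4
v[2] = max(4+4-2, 8+0) = 8
v[3] = max(4+8-2, 8+4-2, 17+0) = 17
v[4] = max(4+17-2, 8+8-2, 17+4-2, 26+0) = 26
v[5] = max(4+26-2, 8+17-2, 17+8-2, 26+4-2, 32+0) = 32
v[6] = max(4+32-2, 8+26-2, 17+17-2, 26+8-2, 32+4-2, 40+0) = 40
v[7] = max(4+40-2, 8+32-2, 17+26-2, …, 40+4-2, 19+0) = 42
v[8] = max(4+42-2, 8+40-2, 17+32-2, …, 19+4-2, 43+0) = 50
v[9] = max(4+50-2, 8+42-2, 17+40-2, …, 43+4-2, 40+0) = 56
One optimal plan: pieces 5 + 4 (1 cut) → ₹58 − ₹2 = ₹56.

56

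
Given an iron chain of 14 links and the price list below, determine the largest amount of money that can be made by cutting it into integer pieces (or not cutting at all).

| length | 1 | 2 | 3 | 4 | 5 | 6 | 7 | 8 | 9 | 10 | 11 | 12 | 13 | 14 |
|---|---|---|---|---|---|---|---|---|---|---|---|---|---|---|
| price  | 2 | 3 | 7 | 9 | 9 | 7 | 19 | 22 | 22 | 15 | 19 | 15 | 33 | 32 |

Consider every possible first cut. v[k] is the best of p[i]+v[k−i] over all sellable i≤k.
v[1] = 2
v[2] = 4  (first piece 1, then v[1]=2)
v[3] = 7
v[4] = 9  (first piece 1, then v[3]=7)
v[5] = 11  (first piece 1, then v[4]=9)
v[6] = 14  (first piece 3, then v[3]=7)
v[7] = 19
v[8] = 22
v[9] = 24  (first piece 1, then v[8]=22)
v[10] = 26  (first piece 1, then v[9]=24)
v[11] = 29  (first piece 3, then v[8]=22)
v[12] = 31  (first piece 1, then v[11]=29)
v[13] = 33  (first piece 1, then v[12]=31)
v[14] = 38  (first piece 7, then v[7]=19)
One optimal cutting: 7 + 7 → $19 + $19 = $38.

38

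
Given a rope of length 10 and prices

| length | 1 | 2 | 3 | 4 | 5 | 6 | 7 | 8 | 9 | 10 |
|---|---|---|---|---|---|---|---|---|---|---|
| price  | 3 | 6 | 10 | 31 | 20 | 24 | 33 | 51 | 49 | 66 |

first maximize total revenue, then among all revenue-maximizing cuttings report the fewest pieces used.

Build r[k] bottom-up: r[k] = max over allowed piece i of (p[i] + r[k−i]).
r[1] = 3
r[2] = max(3+3, 6+0) = 6
r[3] = max(3+6, 6+3, 10+0) = 10
r[4] = max(3+10, 6+6, 10+3, 31+0) = 31
r[5] = max(3+31, 6+10, 10+6, 31+3, 20+0) = 34
r[6] = max(3+34, 6+31, 10+10, 31+6, 20+3, 24+0) = 37
r[7] = max(3+37, 6+34, 10+31, …, 24+3, 33+0) = 41
r[8] = max(3+41, 6+37, 10+34, …, 33+3, 51+0) = 62
r[9] = max(3+62, 6+41, 10+37, …, 51+3, 49+0) = 65
r[10] = max(3+65, 6+62, 10+41, …, 49+3, 66+0) = 68
Maximum revenue is $68.
Now minimize piece count subject to staying optimal: for each k, pieces[k] = 1 + min over i with p[i]+r[k−i]=r[k] of pieces[k−i].
pieces[7] = 2
pieces[8] = 2
pieces[9] = 3
pieces[10] = 3

3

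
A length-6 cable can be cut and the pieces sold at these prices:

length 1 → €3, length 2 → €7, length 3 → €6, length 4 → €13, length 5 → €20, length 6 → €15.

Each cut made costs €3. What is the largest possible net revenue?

Let net[k] be the best obtainable value from length k. For each k, try every first piece i and keep the best of price[i] + net[k−i] minus the 3 cut fee when i<k.
net[1] = 3
net[2] = max(3+3-3, 7+0) = 7
net[3] = max(3+7-3, 7+3-3, 6+0) = 7
net[4] = max(3+7-3, 7+7-3, 6+3-3, 13+0) = 13
net[5] = max(3+13-3, 7+7-3, 6+7-3, 13+3-3, 20+0) = 20
net[6] = max(3+20-3, 7+13-3, 6+7-3, 13+7-3, 20+3-3, 15+0) = 20
One optimal plan: pieces 5 + 1 (1 cut) → €23 − €3 = €20.

20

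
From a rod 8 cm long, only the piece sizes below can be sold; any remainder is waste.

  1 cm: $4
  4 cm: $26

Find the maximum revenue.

52

Build r[k] bottom-up: r[k] = max over allowed piece i of (p[i] + r[k−i]).
r[1] = 4
r[2] = 8  (first piece 1, then r[1]=4)
r[3] = 12  (first piece 1, then r[2]=8)
r[4] = max(4+12, 26+0) = 26
r[5] = max(4+26, 26+4) = 30
r[6] = max(4+30, 26+8) = 34
r[7] = max(4+34, 26+12) = 38
r[8] = max(4+38, 26+26) = 52
One optimal cutting: 4 + 4 → $52.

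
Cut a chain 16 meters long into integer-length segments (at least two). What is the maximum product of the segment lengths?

Let P[k] be the best product for length k (with at least one cut). For each first piece i, the rest contributes max(k−i, P[k−i]).
Small cases: P[2]=1, P[3]=2, P[4]=4, P[5]=6, P[6]=9, P[7]=12, P[8]=18.
P[9] = 3·max(6,9) = 3·9 = 27
P[10] = 2·max(8,18) = 2·18 = 36
P[11] = 2·max(9,27) = 2·27 = 54
P[12] = 3·max(9,27) = 3·27 = 81
P[13] = 2·max(11,54) = 2·54 = 108
P[14] = 2·max(12,81) = 2·81 = 162
P[15] = 3·max(12,81) = 3·81 = 243
P[16] = 2·max(14,162) = 2·162 = 324
One optimal split: 3 + 3 + 3 + 3 + 2 + 2; product 3·3·3·3·2·2 = 324.

324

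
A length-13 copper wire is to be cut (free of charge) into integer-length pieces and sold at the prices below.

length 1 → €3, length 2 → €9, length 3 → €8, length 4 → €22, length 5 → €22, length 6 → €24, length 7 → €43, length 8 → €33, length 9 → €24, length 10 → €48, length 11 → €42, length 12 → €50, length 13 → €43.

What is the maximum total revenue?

Consider every possible first cut. v[k] is the best of p[i]+v[k−i] over all sellable i≤k.
v[1] = 3
v[2] = max(3+3, 9+0) = 9
v[3] = max(3+9, 9+3, 8+0) = 12
v[4] = max(3+12, 9+9, 8+3, 22+0) = 22
v[5] = max(3+22, 9+12, 8+9, 22+3, 22+0) = 25
v[6] = max(3+25, 9+22, 8+12, 22+9, 22+3, 24+0) = 31
v[7] = max(3+31, 9+25, 8+22, …, 24+3, 43+0) = 43
v[8] = max(3+43, 9+31, 8+25, …, 43+3, 33+0) = 46
v[9] = max(3+46, 9+43, 8+31, …, 33+3, 24+0) = 52
v[10] = max(3+52, 9+46, 8+43, …, 24+3, 48+0) = 55
v[11] = max(3+55, 9+52, 8+46, …, 48+3, 42+0) = 65
v[12] = max(3+65, 9+55, 8+52, …, 42+3, 50+0) = 68
v[13] = max(3+68, 9+65, 8+55, …, 50+3, 43+0) = 74
One optimal cutting: 7 + 4 + 2 → €43 + €22 + €9 = €74.

74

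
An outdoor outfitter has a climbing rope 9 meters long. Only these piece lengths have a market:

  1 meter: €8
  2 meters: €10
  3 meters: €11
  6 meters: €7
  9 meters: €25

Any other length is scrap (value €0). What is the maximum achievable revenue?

72

Consider every possible first cut. f[k] is the best of p[i]+f[k−i] over all sellable i≤k.
f[1] = 8
f[2] = 16  (first piece 1, then f[1]=8)
f[3] = 24  (first piece 1, then f[2]=16)
f[4] = 32  (first piece 1, then f[3]=24)
f[5] = 40  (first piece 1, then f[4]=32)
f[6] = 48  (first piece 1, then f[5]=40)
f[7] = 56  (first piece 1, then f[6]=48)
f[8] = 64  (first piece 1, then f[7]=56)
f[9] = 72  (first piece 1, then f[8]=64)
One optimal cutting: 1 + 1 + 1 + 1 + 1 + 1 + 1 + 1 + 1 → €72.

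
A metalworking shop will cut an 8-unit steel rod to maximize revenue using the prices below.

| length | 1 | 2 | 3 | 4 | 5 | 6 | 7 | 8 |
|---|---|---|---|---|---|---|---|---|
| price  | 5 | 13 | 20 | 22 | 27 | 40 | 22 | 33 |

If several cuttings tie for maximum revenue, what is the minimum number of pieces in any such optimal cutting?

2

Consider every possible first cut. r[k] is the best of p[i]+r[k−i] over all sellable i≤k.
r[1] = 5
r[2] = 13
r[3] = 20
r[4] = 26  (first piece 2, then r[2]=13)
r[5] = 33  (first piece 2, then r[3]=20)
r[6] = 40  (first piece 3, then r[3]=20)
r[7] = 46  (first piece 2, then r[5]=33)
r[8] = 53  (first piece 2, then r[6]=40)
Maximum revenue is $53.
Now minimize piece count subject to staying optimal: for each k, pieces[k] = 1 + min over i with p[i]+r[k−i]=r[k] of pieces[k−i].
pieces[5] = 2
pieces[6] = 1
pieces[7] = 3
pieces[8] = 2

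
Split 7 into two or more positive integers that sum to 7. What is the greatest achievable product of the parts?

12

Let P[k] be the best product for length k (with at least one cut). For each first piece i, the rest contributes max(k−i, P[k−i]).
P[2] = 1·max(1,0) = 1·1 = 1
P[3] = 1·max(2,1) = 1·2 = 2
P[4] = 2·max(2,1) = 2·2 = 4
P[5] = 2·max(3,2) = 2·3 = 6
P[6] = 3·max(3,2) = 3·3 = 9
P[7] = 2·max(5,6) = 2·6 = 12
One optimal split: 3 + 2 + 2; product 3·2·2 = 12.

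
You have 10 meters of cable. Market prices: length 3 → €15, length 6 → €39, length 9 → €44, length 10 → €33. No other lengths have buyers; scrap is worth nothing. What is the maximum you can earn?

54

Build best[k] bottom-up: best[k] = max over allowed piece i of (p[i] + best[k−i]).
best[1] = 0
best[2] = 0
best[3] = 15
best[4] = 15
best[5] = 15
best[6] = max(15+15, 39+0) = 39
best[7] = max(15+15, 39+0) = 39
best[8] = max(15+15, 39+0) = 39
best[9] = max(15+39, 39+15, 44+0) = 54
best[10] = max(15+39, 39+15, 44+0, 33+0) = 54
One optimal cutting: pieces 6 + 3 with 1 meter of scrap → €54.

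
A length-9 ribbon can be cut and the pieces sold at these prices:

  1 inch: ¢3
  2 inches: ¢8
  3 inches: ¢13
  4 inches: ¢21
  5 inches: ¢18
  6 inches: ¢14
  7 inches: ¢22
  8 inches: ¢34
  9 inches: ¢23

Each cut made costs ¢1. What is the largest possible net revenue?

43

Build r[k] bottom-up: r[k] = max over allowed piece i of (p[i] + r[k−i]) − 1 per cut.
r[1] = 3
r[2] = 8
r[3] = 13
r[4] = 21
r[5] = 23  (first piece 1, then r[4]=21)
r[6] = 28  (first piece 2, then r[4]=21)
r[7] = 33  (first piece 3, then r[4]=21)
r[8] = 41  (first piece 4, then r[4]=21)
r[9] = 43  (first piece 1, then r[8]=41)
One optimal plan: pieces 4 + 4 + 1 (2 cuts) → ¢45 − ¢2 = ¢43.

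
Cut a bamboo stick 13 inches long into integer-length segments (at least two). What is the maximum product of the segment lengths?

108

Let P[k] be the best product for length k (with at least one cut). For each first piece i, the rest contributes max(k−i, P[k−i]).
P[2] = 1*max(1,0) = 1*1 = 1
P[3] = 1*max(2,1) = 1*2 = 2
P[4] = 2*max(2,1) = 2*2 = 4
P[5] = 2*max(3,2) = 2*3 = 6
P[6] = 3*max(3,2) = 3*3 = 9
P[7] = 2*max(5,6) = 2*6 = 12
P[8] = 2*max(6,9) = 2*9 = 18
P[9] = 3*max(6,9) = 3*9 = 27
P[10] = 2*max(8,18) = 2*18 = 36
P[11] = 2*max(9,27) = 2*27 = 54
P[12] = 3*max(9,27) = 3*27 = 81
P[13] = 2*max(11,54) = 2*54 = 108
One optimal split: 3 + 3 + 3 + 2 + 2; product 3*3*3*2*2 = 108.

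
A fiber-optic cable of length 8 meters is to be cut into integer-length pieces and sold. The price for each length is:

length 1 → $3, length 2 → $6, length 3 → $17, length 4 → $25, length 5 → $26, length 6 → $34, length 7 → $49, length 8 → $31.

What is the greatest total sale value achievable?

52

Consider every possible first cut. r[k] is the best of p[i]+r[k−i] over all sellable i≤k.
r[1] = 3
r[2] = max(3+3, 6+0) = 6
r[3] = max(3+6, 6+3, 17+0) = 17
r[4] = max(3+17, 6+6, 17+3, 25+0) = 25
r[5] = max(3+25, 6+17, 17+6, 25+3, 26+0) = 28
r[6] = max(3+28, 6+25, 17+17, 25+6, 26+3, 34+0) = 34
r[7] = max(3+34, 6+28, 17+25, …, 34+3, 49+0) = 49
r[8] = max(3+49, 6+34, 17+28, …, 49+3, 31+0) = 52
One optimal cutting: 7 + 1 → $49 + $3 = $52.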